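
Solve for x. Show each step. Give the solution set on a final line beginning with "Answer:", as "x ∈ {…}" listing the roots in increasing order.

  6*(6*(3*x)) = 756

Step 1. [6*(6*(3*x)) = 756] 6 out front; divide by 6 ⇒ div: 6*(3*x) = 126.
Step 2. [6*(3*x) = 126] divide by the outer 6. So div: 3*x = 21.
Step 3. [3*x = 21] 3 out front; divide by 3, so div: x = 7.

Answer: x ∈ {7}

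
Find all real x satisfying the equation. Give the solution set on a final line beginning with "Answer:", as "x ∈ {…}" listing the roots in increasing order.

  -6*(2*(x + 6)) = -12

Step 1. [-6*(2*(x + 6)) = -12] leading coefficient -6: divide by -6. So div: 2*(x + 6) = 2.
Step 2. [2*(x + 6) = 2] leading coefficient 2: divide by 2, so div: x + 6 = 1.
Step 3. [x + 6 = 1] subtract 6: x sits inside (… + 6) ⇒ sub: x = -5.

Answer: x ∈ {-5}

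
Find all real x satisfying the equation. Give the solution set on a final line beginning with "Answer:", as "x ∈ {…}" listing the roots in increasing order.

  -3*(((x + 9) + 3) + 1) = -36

Step 1. [-3*(((x + 9) + 3) + 1) = -36] -3 out front; divide by -3 ⇒ div: ((x + 9) + 3) + 1 = 12.
Step 2. [((x + 9) + 3) + 1 = 12] +1 is outermost — subtract 1 both sides. So sub: (x + 9) + 3 = 11.
Step 3. [(x + 9) + 3 = 11] the outer +3 inverts by subtracting 3. So sub: x + 9 = 8.
Step 4. [x + 9 = 8] the outer +9 inverts by subtracting 9, so sub: x = -1.

Answer: x ∈ {-1}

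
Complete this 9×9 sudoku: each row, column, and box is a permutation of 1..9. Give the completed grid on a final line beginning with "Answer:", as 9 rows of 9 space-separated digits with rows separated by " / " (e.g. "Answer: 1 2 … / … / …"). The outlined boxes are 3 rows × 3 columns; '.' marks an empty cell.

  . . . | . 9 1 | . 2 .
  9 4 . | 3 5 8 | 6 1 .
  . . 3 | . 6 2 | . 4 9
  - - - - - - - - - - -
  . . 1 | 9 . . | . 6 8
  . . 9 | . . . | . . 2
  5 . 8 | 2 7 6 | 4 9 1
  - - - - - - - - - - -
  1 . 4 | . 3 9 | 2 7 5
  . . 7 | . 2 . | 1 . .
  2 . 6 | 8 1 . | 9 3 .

Step 1. [r6c2∈{3}] r6c2's peers cover all but 3 ⇒ r6c2=3.
Step 2. [r4c5∈{4}] nothing but 4 survives at r4c5 ⇒ r4c5=4.
Step 3. [r4c1∈{7}] r4c1's peers cover all but 7 ⇒ r4c1=7.
Step 4. [r3c1∈{8}] r3c1's peers cover all but 8 ⇒ r3c1=8.
Step 5. [r5c8∈{5}] r5c8 is down to just 5 ⇒ r5c8=5.
Step 6. [r8c4∈{4,5,6}] r8c4 is the only open cell in col 4 admitting 5, so r8c4=5.
Step 7. [r1c3∈{5}] r1c3 has the single candidate 5, so r1c3=5.
Step 8. [r3c4∈{7}] only 7 remains possible at r3c4. So r3c4=7.
Step 9. [r4c7∈{3}] r4c7 has the single candidate 3, so r4c7=3.
Step 10. [r1c2∈{6,7}] in col 2, 7 fits only at r1c2. So r1c2=7.
Step 11. [r9c9∈{4}] r9c9's peers cover all but 4 ⇒ r9c9=4.
Step 12. [r8c2∈{8,9}] r8c2 is the only open cell in row 8 admitting 9 ⇒ r8c2=9.
Step 13. [r5c1∈{4,6}] row 5 places 4 nowhere but r5c1, so r5c1=4.
Step 14. [r1c4∈{4}] r1c4's peers cover all but 4, so r1c4=4.
Step 15. [r5c2∈{6}] r5c2 is down to just 6. So r5c2=6.
Step 16. [r3c2∈{1}] r3c2's peers cover all but 1. So r3c2=1.
Step 17. [r5c6∈{3}] only 3 remains possible at r5c6 ⇒ r5c6=3.
Step 18. [r8c6∈{4}] r8c6 is down to just 4, so r8c6=4.
Step 19. [r8c8∈{8}] nothing but 8 survives at r8c8 ⇒ r8c8=8.
Step 20. [r4c2∈{2}] r4c2 has the single candidate 2. So r4c2=2.
Step 21. [r9c6∈{7}] r9c6 is down to just 7, so r9c6=7.
Step 22. [r8c9∈{6}] nothing but 6 survives at r8c9, so r8c9=6.
Step 23. [r9c2∈{5}] only 5 remains possible at r9c2 ⇒ r9c2=5.
Step 24. [r1c7∈{8}] r1c7's peers cover all but 8. So r1c7=8.
Step 25. [r7c2∈{8}] only 8 remains possible at r7c2, so r7c2=8.
Step 26. [r2c3∈{2}] nothing but 2 survives at r2c3 ⇒ r2c3=2.
Step 27. [r1c1∈{6}] r1c1 is down to just 6, so r1c1=6.
Step 28. [r1c9∈{3}] r1c9 is down to just 3. So r1c9=3.
Step 29. [r7c4∈{6}] r7c4 has the single candidate 6. So r7c4=6.
Step 30. [r5c4∈{1}] only 1 remains possible at r5c4, so r5c4=1.
Step 31. [r3c7∈{5}] only 5 remains possible at r3c7, so r3c7=5.
Step 32. [r5c5∈{8}] only 8 remains possible at r5c5, so r5c5=8.
Step 33. [r5c7∈{7}] only 7 remains possible at r5c7, so r5c7=7.
Step 34. [r4c6∈{5}] r4c6 has the single candidate 5, so r4c6=5.
Step 35. [r2c9∈{7}] r2c9's peers cover all but 7, so r2c9=7.
Step 36. [r8c1∈{3}] only 3 remains possible at r8c1 ⇒ r8c1=3.

Answer: 6 7 5 4 9 1 8 2 3 / 9 4 2 3 5 8 6 1 7 / 8 1 3 7 6 2 5 4 9 / 7 2 1 9 4 5 3 6 8 / 4 6 9 1 8 3 7 5 2 / 5 3 8 2 7 6 4 9 1 / 1 8 4 6 3 9 2 7 5 / 3 9 7 5 2 4 1 8 6 / 2 5 6 8 1 7 9 3 4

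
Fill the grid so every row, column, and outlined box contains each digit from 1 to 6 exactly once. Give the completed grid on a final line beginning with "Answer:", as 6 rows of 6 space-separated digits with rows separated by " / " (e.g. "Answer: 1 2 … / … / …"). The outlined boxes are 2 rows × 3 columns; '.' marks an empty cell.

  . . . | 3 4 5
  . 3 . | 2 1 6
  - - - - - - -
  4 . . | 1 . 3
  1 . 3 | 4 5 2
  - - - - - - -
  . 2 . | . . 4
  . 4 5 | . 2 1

Step 1. [r6c4∈{6}] nothing but 6 survives at r6c4, so r6c4=6.
Step 2. [r4c2∈{6}] r4c2 has the single candidate 6. So r4c2=6.
Step 3. [r1c1∈{2,6}] r1c1 is the only open cell in col 1 admitting 2, so r1c1=2.
Step 4. [r5c3∈{1,6}] r5c3 is the only open cell in row 5 admitting 1. So r5c3=1.
Step 5. [r6c1∈{3}] r6c1 is down to just 3. So r6c1=3.
Step 6. [r3c2∈{5}] r3c2 is down to just 5. So r3c2=5.
Step 7. [r2c3∈{4}] r2c3 is down to just 4 ⇒ r2c3=4.
Step 8. [r5c4∈{5}] r5c4 has the single candidate 5. So r5c4=5.
Step 9. [r5c5∈{3}] r5c5 has the single candidate 3 ⇒ r5c5=3.
Step 10. [r1c3∈{6}] r1c3 is down to just 6, so r1c3=6.
Step 11. [r3c3∈{2}] r3c3's peers cover all but 2. So r3c3=2.
Step 12. [r2c1∈{5}] r2c1 is down to just 5. So r2c1=5.
Step 13. [r1c2∈{1}] only 1 remains possible at r1c2, so r1c2=1.
Step 14. [r5c1∈{6}] r5c1 has the single candidate 6, so r5c1=6.
Step 15. [r3c5∈{6}] r3c5 has the single candidate 6, so r3c5=6.

Answer: 2 1 6 3 4 5 / 5 3 4 2 1 6 / 4 5 2 1 6 3 / 1 6 3 4 5 2 / 6 2 1 5 3 4 / 3 4 5 6 2 1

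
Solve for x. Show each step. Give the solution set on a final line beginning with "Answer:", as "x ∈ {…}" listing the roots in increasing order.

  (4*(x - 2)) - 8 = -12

Step 1. [(4*(x - 2)) - 8 = -12] 8 comes off first (add 8), so sub: 4*(x - 2) = -4.
Step 2. [4*(x - 2) = -4] LHS = 4·(…); ÷4 both sides ⇒ div: x - 2 = -1.
Step 3. [x - 2 = -1] the outer -2 inverts by adding 2, so sub: x = 1.

Answer: x ∈ {1}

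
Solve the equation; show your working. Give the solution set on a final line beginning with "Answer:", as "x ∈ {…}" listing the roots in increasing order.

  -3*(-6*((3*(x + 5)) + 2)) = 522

Step 1. [-3*(-6*((3*(x + 5)) + 2)) = 522] LHS = -3·(…); ÷-3 both sides ⇒ div: -6*((3*(x + 5)) + 2) = -174.
Step 2. [-6*((3*(x + 5)) + 2) = -174] LHS = -6·(…); ÷-6 both sides. So div: (3*(x + 5)) + 2 = 29.
Step 3. [(3*(x + 5)) + 2 = 29] 2 comes off first (subtract 2), so sub: 3*(x + 5) = 27.
Step 4. [3*(x + 5) = 27] leading coefficient 3: divide by 3, so div: x + 5 = 9.
Step 5. [x + 5 = 9] peel the +5: subtract 5 from each side ⇒ sub: x = 4.

Answer: x ∈ {4}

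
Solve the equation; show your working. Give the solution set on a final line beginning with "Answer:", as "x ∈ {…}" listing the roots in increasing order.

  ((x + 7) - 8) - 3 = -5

Step 1. [((x + 7) - 8) - 3 = -5] the outer -3 inverts by adding 3 ⇒ sub: (x + 7) - 8 = -2.
Step 2. [(x + 7) - 8 = -2] peel the -8: add 8 from each side, so sub: x + 7 = 6.
Step 3. [x + 7 = 6] peel the +7: subtract 7 from each side. So sub: x = -1.

Answer: x ∈ {-1}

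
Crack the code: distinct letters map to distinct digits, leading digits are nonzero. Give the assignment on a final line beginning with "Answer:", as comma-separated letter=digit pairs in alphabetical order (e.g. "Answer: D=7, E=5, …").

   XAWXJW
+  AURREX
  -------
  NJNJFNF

Step 1. [col 1: W + X ≡ F (mod 10)] W=6 is one option consistent with column 1 (W + X ≡ F (mod 10), carry-in 0) — take it. So W=6.
Step 2. [col 1: W + X ≡ F (mod 10)] F=0 is one option consistent with column 1 (W + X ≡ F (mod 10), carry-in 0) — take it. So F=0.
Step 3. [col 1: W + X ≡ F (mod 10)] column 1: given W=6, F=0, carry-in 0, and digits 0,6 already taken and all letters distinct, W+X≡F (mod 10) forces X=4 ⇒ X=4.
Step 4. [col 2: J + E ≡ N (mod 10)] no forcing yet in column 2 (carry-in 1); E=8 is free and consistent — try it. So E=8.
Step 5. [col 2: J + E ≡ N (mod 10)] several values work for J in column 2 (J + E ≡ N (mod 10), carry-in 1); try J=2, so J=2.
Step 6. [col 2: J + E ≡ N (mod 10)] column 2 reads J+E+carry(1)=N with J=2, E=8; with digits 0,2,4,6,8 already taken and all letters distinct, the only value for N is 1 ⇒ N=1.
Step 7. [col 3: X + R ≡ F (mod 10)] in column 3 we have X+R≡F with carry-in 1; given X=4, F=0 and digits 0,1,2,4,6,8 already taken and all letters distinct, that pins R to 5 ⇒ R=5.
Step 8. [col 5: A + U ≡ N (mod 10)] U=3 is one option consistent with column 5 (A + U ≡ N (mod 10), carry-in 1) — take it, so U=3.
Step 9. [col 5: A + U ≡ N (mod 10)] column 5 reads A+U+carry(1)=N with U=3, N=1; with digits 0,1,2,3,4,5,6,8 already taken and all letters distinct, the only value for A is 7, so A=7.

Answer: A=7, E=8, F=0, J=2, N=1, R=5, U=3, W=6, X=4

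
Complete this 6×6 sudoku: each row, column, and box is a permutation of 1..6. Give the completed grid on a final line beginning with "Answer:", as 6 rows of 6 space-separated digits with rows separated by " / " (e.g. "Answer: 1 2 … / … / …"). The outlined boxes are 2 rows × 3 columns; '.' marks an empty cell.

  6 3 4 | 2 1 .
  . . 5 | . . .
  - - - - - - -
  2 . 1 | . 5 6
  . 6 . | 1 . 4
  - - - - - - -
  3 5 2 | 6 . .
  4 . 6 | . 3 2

Step 1. [r2c4∈{3,4}] r2c4 is the only open cell in col 4 admitting 4, so r2c4=4.
Step 2. [r2c1∈{1}] nothing but 1 survives at r2c1 ⇒ r2c1=1.
Step 3. [r3c4∈{3}] only 3 remains possible at r3c4 ⇒ r3c4=3.
Step 4. [r1c6∈{5}] r1c6 is down to just 5, so r1c6=5.
Step 5. [r2c6∈{3}] r2c6 has the single candidate 3 ⇒ r2c6=3.
Step 6. [r5c6∈{1}] only 1 remains possible at r5c6. So r5c6=1.
Step 7. [r4c3∈{3}] r4c3 is down to just 3 ⇒ r4c3=3.
Step 8. [r2c5∈{6}] r2c5 is down to just 6 ⇒ r2c5=6.
Step 9. [r4c1∈{5}] r4c1's peers cover all but 5. So r4c1=5.
Step 10. [r2c2∈{2}] r2c2 is down to just 2 ⇒ r2c2=2.
Step 11. [r5c5∈{4}] r5c5 is down to just 4. So r5c5=4.
Step 12. [r6c4∈{5}] r6c4's peers cover all but 5, so r6c4=5.
Step 13. [r6c2∈{1}] r6c2 is down to just 1, so r6c2=1.
Step 14. [r3c2∈{4}] r3c2's peers cover all but 4, so r3c2=4.
Step 15. [r4c5∈{2}] r4c5 is down to just 2 ⇒ r4c5=2.

Answer: 6 3 4 2 1 5 / 1 2 5 4 6 3 / 2 4 1 3 5 6 / 5 6 3 1 2 4 / 3 5 2 6 4 1 / 4 1 6 5 3 2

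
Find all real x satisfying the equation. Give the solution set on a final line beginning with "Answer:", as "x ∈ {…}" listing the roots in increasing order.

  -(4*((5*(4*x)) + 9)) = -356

Step 1. [-(4*((5*(4*x)) + 9)) = -356] flip signs both sides, so neg: 4*((5*(4*x)) + 9) = 356.
Step 2. [4*((5*(4*x)) + 9) = 356] leading coefficient 4: divide by 4. So div: (5*(4*x)) + 9 = 89.
Step 3. [(5*(4*x)) + 9 = 89] 9 comes off first (subtract 9), so sub: 5*(4*x) = 80.
Step 4. [5*(4*x) = 80] leading coefficient 5: divide by 5. So div: 4*x = 16.
Step 5. [4*x = 16] LHS = 4·(…); ÷4 both sides. So div: x = 4.

Answer: x ∈ {4}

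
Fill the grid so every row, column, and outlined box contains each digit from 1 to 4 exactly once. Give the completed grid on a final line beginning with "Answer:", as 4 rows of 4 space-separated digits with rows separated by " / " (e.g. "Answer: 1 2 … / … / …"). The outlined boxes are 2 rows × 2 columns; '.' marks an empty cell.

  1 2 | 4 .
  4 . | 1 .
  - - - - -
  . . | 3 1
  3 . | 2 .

Step 1. [r2c4∈{2,3}] in row 2, 2 fits only at r2c4, so r2c4=2.
Step 2. [r4c2∈{1,4}] r4c2 is the only open cell in row 4 admitting 1, so r4c2=1.
Step 3. [r2c2∈{3}] r2c2's peers cover all but 3. So r2c2=3.
Step 4. [r3c2∈{4}] r3c2 is down to just 4 ⇒ r3c2=4.
Step 5. [r4c4∈{4}] nothing but 4 survives at r4c4. So r4c4=4.
Step 6. [r3c1∈{2}] r3c1 is down to just 2, so r3c1=2.
Step 7. [r1c4∈{3}] only 3 remains possible at r1c4 ⇒ r1c4=3.

Answer: 1 2 4 3 / 4 3 1 2 / 2 4 3 1 / 3 1 2 4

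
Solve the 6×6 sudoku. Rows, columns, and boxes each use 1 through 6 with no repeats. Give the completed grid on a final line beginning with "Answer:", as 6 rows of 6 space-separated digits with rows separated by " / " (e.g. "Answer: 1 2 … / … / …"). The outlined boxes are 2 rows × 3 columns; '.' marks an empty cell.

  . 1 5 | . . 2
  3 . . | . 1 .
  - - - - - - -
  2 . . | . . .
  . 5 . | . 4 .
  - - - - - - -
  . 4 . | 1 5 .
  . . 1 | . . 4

Step 1. [r5c1∈{6}] r5c1's peers cover all but 6, so r5c1=6.
Step 2. [r5c6∈{3}] r5c6 is down to just 3. So r5c6=3.
Step 3. [r3c6∈{1,5,6}] row 3 places 1 nowhere but r3c6, so r3c6=1.
Step 4. [r4c6∈{6}] r4c6 is down to just 6, so r4c6=6.
Step 5. [r3c5∈{3}] nothing but 3 survives at r3c5. So r3c5=3.
Step 6. [r1c5∈{6}] only 6 remains possible at r1c5. So r1c5=6.
Step 7. [r3c2∈{6}] r3c2's peers cover all but 6 ⇒ r3c2=6.
Step 8. [r2c2∈{2}] r2c2 is down to just 2 ⇒ r2c2=2.
Step 9. [r1c1∈{4}] r1c1 has the single candidate 4. So r1c1=4.
Step 10. [r6c5∈{2}] r6c5's peers cover all but 2 ⇒ r6c5=2.
Step 11. [r3c4∈{5}] r3c4 has the single candidate 5 ⇒ r3c4=5.
Step 12. [r4c1∈{1}] r4c1 has the single candidate 1, so r4c1=1.
Step 13. [r4c3∈{3}] only 3 remains possible at r4c3. So r4c3=3.
Step 14. [r4c4∈{2}] nothing but 2 survives at r4c4 ⇒ r4c4=2.
Step 15. [r2c3∈{6}] only 6 remains possible at r2c3, so r2c3=6.
Step 16. [r6c4∈{6}] nothing but 6 survives at r6c4. So r6c4=6.
Step 17. [r1c4∈{3}] nothing but 3 survives at r1c4 ⇒ r1c4=3.
Step 18. [r2c6∈{5}] r2c6 is down to just 5. So r2c6=5.
Step 19. [r3c3∈{4}] r3c3 has the single candidate 4. So r3c3=4.
Step 20. [r5c3∈{2}] r5c3 has the single candidate 2 ⇒ r5c3=2.
Step 21. [r6c2∈{3}] r6c2 has the single candidate 3. So r6c2=3.
Step 22. [r6c1∈{5}] r6c1 is down to just 5 ⇒ r6c1=5.
Step 23. [r2c4∈{4}] nothing but 4 survives at r2c4, so r2c4=4.

Answer: 4 1 5 3 6 2 / 3 2 6 4 1 5 / 2 6 4 5 3 1 / 1 5 3 2 4 6 / 6 4 2 1 5 3 / 5 3 1 6 2 4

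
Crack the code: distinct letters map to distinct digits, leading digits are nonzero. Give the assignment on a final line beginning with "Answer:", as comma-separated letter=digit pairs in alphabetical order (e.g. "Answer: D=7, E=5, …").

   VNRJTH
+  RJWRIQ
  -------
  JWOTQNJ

Step 1. [col 1: H + Q ≡ J (mod 10)] column 1 (H + Q ≡ J (mod 10), carry-in 0) doesn't pin H yet; pick H=2 and continue ⇒ H=2.
Step 2. [col 1: H + Q ≡ J (mod 10)] Q=9 is one option consistent with column 1 (H + Q ≡ J (mod 10), carry-in 0) — take it. So Q=9.
Step 3. [col 1: H + Q ≡ J (mod 10)] column 1 reads H+Q+carry(0)=J with H=2, Q=9; with digits 2,9 already taken and all letters distinct, the only value for J is 1 ⇒ J=1.
Step 4. [col 2: T + I ≡ N (mod 10)] no forcing yet in column 2 (carry-in 1); I=0 is free and consistent — try it. So I=0.
Step 5. [col 2: T + I ≡ N (mod 10)] no forcing yet in column 2 (carry-in 1); N=4 is free and consistent — try it, so N=4.
Step 6. [col 2: T + I ≡ N (mod 10)] column 2 reads T+I+carry(1)=N with I=0, N=4; with digits 0,1,2,4,9 already taken and all letters distinct, the only value for T is 3 ⇒ T=3.
Step 7. [col 3: J + R ≡ Q (mod 10)] column 3 reads J+R+carry(0)=Q with J=1, Q=9; with digits 0,1,2,3,4,9 already taken and all letters distinct, the only value for R is 8, so R=8.
Step 8. [col 4: R + W ≡ T (mod 10)] column 4 reads R+W+carry(0)=T with R=8, T=3; with digits 0,1,2,3,4,8,9 already taken and all letters distinct, the only value for W is 5, so W=5.
Step 9. [col 5: N + J ≡ O (mod 10)] from column 5 (N=4, J=1, carry-in 1, digits 0,1,2,3,4,5,8,9 already taken and all letters distinct): O must equal 6. So O=6.
Step 10. [col 6: V + R ≡ W (mod 10)] column 6 reads V+R+carry(0)=W with R=8, W=5; with digits 0,1,2,3,4,5,6,8,9 already taken and all letters distinct, the only value for V is 7 ⇒ V=7.

Answer: H=2, I=0, J=1, N=4, O=6, Q=9, R=8, T=3, V=7, W=5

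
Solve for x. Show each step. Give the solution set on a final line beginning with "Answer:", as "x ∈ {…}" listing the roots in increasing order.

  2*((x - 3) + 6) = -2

Step 1. [2*((x - 3) + 6) = -2] leading coefficient 2: divide by 2. So div: (x - 3) + 6 = -1.
Step 2. [(x - 3) + 6 = -1] subtract 6: x sits inside (… + 6) ⇒ sub: x - 3 = -7.
Step 3. [x - 3 = -7] add 3: x sits inside (… - 3), so sub: x = -4.

Answer: x ∈ {-4}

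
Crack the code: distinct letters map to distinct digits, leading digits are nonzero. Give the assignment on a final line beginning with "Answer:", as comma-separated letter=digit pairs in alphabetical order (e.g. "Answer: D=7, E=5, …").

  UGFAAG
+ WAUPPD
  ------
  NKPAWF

Step 1. [col 1: G + D ≡ F (mod 10)] column 1 (G + D ≡ F (mod 10), carry-in 0) doesn't pin G yet; pick G=5 and continue. So G=5.
Step 2. [col 1: G + D ≡ F (mod 10)] column 1 (G + D ≡ F (mod 10), carry-in 0) doesn't pin F yet; pick F=4 and continue ⇒ F=4.
Step 3. [col 1: G + D ≡ F (mod 10)] from column 1 (G=5, F=4, carry-in 0, digits 4,5 already taken and all letters distinct): D must equal 9. So D=9.
Step 4. [col 2: A + P ≡ W (mod 10)] A=1 is one option consistent with column 2 (A + P ≡ W (mod 10), carry-in 1) — take it. So A=1.
Step 5. [col 2: A + P ≡ W (mod 10)] no forcing yet in column 2 (carry-in 1); P=0 is free and consistent — try it, so P=0.
Step 6. [col 2: A + P ≡ W (mod 10)] column 2: given A=1, P=0, carry-in 1, and digits 0,1,4,5,9 already taken and all letters distinct, A+P≡W (mod 10) forces W=2, so W=2.
Step 7. [col 4: F + U ≡ P (mod 10)] column 4 reads F+U+carry(0)=P with F=4, P=0; with digits 0,1,2,4,5,9 already taken and all letters distinct, the only value for U is 6. So U=6.
Step 8. [col 5: G + A ≡ K (mod 10)] column 5 reads G+A+carry(1)=K with G=5, A=1; with digits 0,1,2,4,5,6,9 already taken and all letters distinct, the only value for K is 7 ⇒ K=7.
Step 9. [col 6: U + W ≡ N (mod 10)] column 6: given U=6, W=2, carry-in 0, and digits 0,1,2,4,5,6,7,9 already taken and all letters distinct, U+W≡N (mod 10) forces N=8, so N=8.

Answer: A=1, D=9, F=4, G=5, K=7, N=8, P=0, U=6, W=2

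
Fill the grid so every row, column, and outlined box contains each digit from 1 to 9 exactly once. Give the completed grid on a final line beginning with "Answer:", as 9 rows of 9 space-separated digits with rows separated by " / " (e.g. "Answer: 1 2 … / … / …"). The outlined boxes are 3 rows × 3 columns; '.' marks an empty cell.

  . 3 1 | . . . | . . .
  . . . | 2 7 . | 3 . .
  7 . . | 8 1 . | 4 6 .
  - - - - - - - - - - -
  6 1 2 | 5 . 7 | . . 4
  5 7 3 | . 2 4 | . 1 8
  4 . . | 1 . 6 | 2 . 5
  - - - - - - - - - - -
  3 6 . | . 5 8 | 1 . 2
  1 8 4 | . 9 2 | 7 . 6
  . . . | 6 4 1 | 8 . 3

Step 1. [r3c9∈{9}] r3c9 is down to just 9. So r3c9=9.
Step 2. [r3c3∈{5}] only 5 remains possible at r3c3, so r3c3=5.
Step 3. [r6c2∈{9}] only 9 remains possible at r6c2, so r6c2=9.
Step 4. [r1c8∈{2,5,7,8}] across col 8, 2 lands solely at r1c8. So r1c8=2.
Step 5. [r2c8∈{5,8}] across col 8, 8 lands solely at r2c8. So r2c8=8.
Step 6. [r2c1∈{9}] r2c1 has the single candidate 9. So r2c1=9.
Step 7. [r4c5∈{3,8}] 8 has one home in row 4: r4c5. So r4c5=8.
Step 8. [r1c6∈{5,9}] r1c6 is the only open cell in col 6 admitting 9 ⇒ r1c6=9.
Step 9. [r9c2∈{2,5}] 5 has one home in col 2: r9c2, so r9c2=5.
Step 10. [r9c8∈{9}] nothing but 9 survives at r9c8 ⇒ r9c8=9.
Step 11. [r6c5∈{3}] r6c5 is down to just 3, so r6c5=3.
Step 12. [r7c3∈{7,9}] row 7 places 9 nowhere but r7c3, so r7c3=9.
Step 13. [r4c7∈{9}] only 9 remains possible at r4c7 ⇒ r4c7=9.
Step 14. [r2c6∈{5}] r2c6's peers cover all but 5. So r2c6=5.
Step 15. [r4c8∈{3}] only 3 remains possible at r4c8, so r4c8=3.
Step 16. [r3c2∈{2}] only 2 remains possible at r3c2, so r3c2=2.
Step 17. [r8c8∈{5}] r8c8's peers cover all but 5 ⇒ r8c8=5.
Step 18. [r7c4∈{7}] only 7 remains possible at r7c4. So r7c4=7.
Step 19. [r9c1∈{2}] nothing but 2 survives at r9c1 ⇒ r9c1=2.
Step 20. [r6c3∈{8}] only 8 remains possible at r6c3. So r6c3=8.
Step 21. [r5c4∈{9}] r5c4 has the single candidate 9, so r5c4=9.
Step 22. [r2c9∈{1}] r2c9's peers cover all but 1 ⇒ r2c9=1.
Step 23. [r6c8∈{7}] r6c8 has the single candidate 7. So r6c8=7.
Step 24. [r8c4∈{3}] r8c4 is down to just 3, so r8c4=3.
Step 25. [r5c7∈{6}] nothing but 6 survives at r5c7, so r5c7=6.
Step 26. [r2c3∈{6}] only 6 remains possible at r2c3. So r2c3=6.
Step 27. [r7c8∈{4}] r7c8's peers cover all but 4, so r7c8=4.
Step 28. [r3c6∈{3}] r3c6's peers cover all but 3. So r3c6=3.
Step 29. [r2c2∈{4}] only 4 remains possible at r2c2 ⇒ r2c2=4.
Step 30. [r1c7∈{5}] nothing but 5 survives at r1c7. So r1c7=5.
Step 31. [r9c3∈{7}] only 7 remains possible at r9c3, so r9c3=7.
Step 32. [r1c1∈{8}] r1c1 is down to just 8. So r1c1=8.
Step 33. [r1c4∈{4}] only 4 remains possible at r1c4. So r1c4=4.
Step 34. [r1c5∈{6}] r1c5 has the single candidate 6. So r1c5=6.
Step 35. [r1c9∈{7}] r1c9 has the single candidate 7 ⇒ r1c9=7.

Answer: 8 3 1 4 6 9 5 2 7 / 9 4 6 2 7 5 3 8 1 / 7 2 5 8 1 3 4 6 9 / 6 1 2 5 8 7 9 3 4 / 5 7 3 9 2 4 6 1 8 / 4 9 8 1 3 6 2 7 5 / 3 6 9 7 5 8 1 4 2 / 1 8 4 3 9 2 7 5 6 / 2 5 7 6 4 1 8 9 3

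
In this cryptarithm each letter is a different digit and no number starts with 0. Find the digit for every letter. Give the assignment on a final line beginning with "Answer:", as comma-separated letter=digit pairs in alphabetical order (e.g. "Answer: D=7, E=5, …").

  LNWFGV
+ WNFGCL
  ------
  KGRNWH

Step 1. [col 1: V + L ≡ H (mod 10)] column 1 (V + L ≡ H (mod 10), carry-in 0) doesn't pin L yet; pick L=3 and continue ⇒ L=3.
Step 2. [col 1: V + L ≡ H (mod 10)] column 1 (V + L ≡ H (mod 10), carry-in 0) doesn't pin V yet; pick V=8 and continue. So V=8.
Step 3. [col 1: V + L ≡ H (mod 10)] column 1 reads V+L+carry(0)=H with V=8, L=3; with digits 3,8 already taken and all letters distinct, the only value for H is 1. So H=1.
Step 4. [col 2: G + C ≡ W (mod 10)] no forcing yet in column 2 (carry-in 1); W=6 is free and consistent — try it ⇒ W=6.
Step 5. [col 2: G + C ≡ W (mod 10)] several values work for G in column 2 (G + C ≡ W (mod 10), carry-in 1); try G=5. So G=5.
Step 6. [col 2: G + C ≡ W (mod 10)] column 2: given G=5, W=6, carry-in 1, and digits 1,3,5,6,8 already taken and all letters distinct, G+C≡W (mod 10) forces C=0 ⇒ C=0.
Step 7. [col 3: F + G ≡ N (mod 10)] N=2 is one option consistent with column 3 (F + G ≡ N (mod 10), carry-in 0) — take it, so N=2.
Step 8. [col 3: F + G ≡ N (mod 10)] from column 3 (G=5, N=2, carry-in 0, digits 0,1,2,3,5,6,8 already taken and all letters distinct): F must equal 7 ⇒ F=7.
Step 9. [col 4: W + F ≡ R (mod 10)] column 4 reads W+F+carry(1)=R with W=6, F=7; with digits 0,1,2,3,5,6,7,8 already taken and all letters distinct, the only value for R is 4. So R=4.
Step 10. [col 6: L + W ≡ K (mod 10)] in column 6 we have L+W≡K with carry-in 0; given L=3, W=6 and digits 0,1,2,3,4,5,6,7,8 already taken and all letters distinct, that pins K to 9. So K=9.

Answer: C=0, F=7, G=5, H=1, K=9, L=3, N=2, R=4, V=8, W=6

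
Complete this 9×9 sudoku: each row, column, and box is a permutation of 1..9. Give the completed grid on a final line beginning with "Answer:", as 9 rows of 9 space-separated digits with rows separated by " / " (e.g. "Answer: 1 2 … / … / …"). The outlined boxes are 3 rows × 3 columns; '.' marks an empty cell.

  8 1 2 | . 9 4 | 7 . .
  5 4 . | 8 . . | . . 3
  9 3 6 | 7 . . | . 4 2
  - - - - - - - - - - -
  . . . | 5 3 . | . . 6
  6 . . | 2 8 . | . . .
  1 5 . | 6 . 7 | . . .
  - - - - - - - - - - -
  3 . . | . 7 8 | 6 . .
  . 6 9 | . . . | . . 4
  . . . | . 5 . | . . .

Step 1. [r3c7∈{1,5,8}] r3c7 is the only open cell in row 3 admitting 8, so r3c7=8.
Step 2. [r8c8∈{1,2,3,5,7,8}] row 8 places 8 nowhere but r8c8 ⇒ r8c8=8.
Step 3. [r8c7∈{1,2,3,5}] 5 has one home in row 8: r8c7, so r8c7=5.
Step 4. [r9c6∈{1,2,3,6,9}] row 9 places 6 nowhere but r9c6, so r9c6=6.
Step 5. [r8c1∈{2,7}] across row 8, 7 lands solely at r8c1, so r8c1=7.
Step 6. [r7c2∈{2}] nothing but 2 survives at r7c2. So r7c2=2.
Step 7. [r3c5∈{1}] r3c5 is down to just 1 ⇒ r3c5=1.
Step 8. [r8c6∈{1,2,3}] r8c6 is the only open cell in col 6 admitting 3 ⇒ r8c6=3.
Step 9. [r9c1∈{4}] only 4 remains possible at r9c1 ⇒ r9c1=4.
Step 10. [r1c8∈{5,6}] r1c8 is the only open cell in row 1 admitting 6. So r1c8=6.
Step 11. [r5c8∈{1,3,5,7,9}] 5 has one home in col 8: r5c8. So r5c8=5.
Step 12. [r2c3∈{7}] only 7 remains possible at r2c3 ⇒ r2c3=7.
Step 13. [r8c4∈{1}] r8c4's peers cover all but 1 ⇒ r8c4=1.
Step 14. [r9c4∈{9}] only 9 remains possible at r9c4, so r9c4=9.
Step 15. [r6c9∈{8,9}] across col 9, 8 lands solely at r6c9 ⇒ r6c9=8.
Step 16. [r9c2∈{8}] only 8 remains possible at r9c2 ⇒ r9c2=8.
Step 17. [r9c3∈{1}] only 1 remains possible at r9c3 ⇒ r9c3=1.
Step 18. [r6c5∈{4}] r6c5 has the single candidate 4, so r6c5=4.
Step 19. [r6c3∈{3}] r6c3 is down to just 3 ⇒ r6c3=3.
Step 20. [r5c7∈{1,3,4,9}] across row 5, 3 lands solely at r5c7 ⇒ r5c7=3.
Step 21. [r4c7∈{1,2,4,9}] col 7 places 4 nowhere but r4c7. So r4c7=4.
Step 22. [r2c7∈{1,9}] across col 7, 1 lands solely at r2c7, so r2c7=1.
Step 23. [r6c7∈{2,9}] across col 7, 9 lands solely at r6c7. So r6c7=9.
Step 24. [r9c9∈{7}] only 7 remains possible at r9c9, so r9c9=7.
Step 25. [r4c8∈{1,2,7}] across col 8, 7 lands solely at r4c8, so r4c8=7.
Step 26. [r4c6∈{1,9}] across row 4, 1 lands solely at r4c6 ⇒ r4c6=1.
Step 27. [r7c9∈{1,9}] 9 has one home in col 9: r7c9. So r7c9=9.
Step 28. [r9c8∈{2,3}] row 9 places 3 nowhere but r9c8. So r9c8=3.
Step 29. [r2c6∈{2}] r2c6 is down to just 2. So r2c6=2.
Step 30. [r4c2∈{9}] r4c2 has the single candidate 9, so r4c2=9.
Step 31. [r1c4∈{3}] r1c4 has the single candidate 3. So r1c4=3.
Step 32. [r5c3∈{4}] r5c3's peers cover all but 4. So r5c3=4.
Step 33. [r7c4∈{4}] only 4 remains possible at r7c4. So r7c4=4.
Step 34. [r9c7∈{2}] r9c7's peers cover all but 2. So r9c7=2.
Step 35. [r1c9∈{5}] r1c9 has the single candidate 5, so r1c9=5.
Step 36. [r2c8∈{9}] nothing but 9 survives at r2c8 ⇒ r2c8=9.
Step 37. [r5c2∈{7}] nothing but 7 survives at r5c2, so r5c2=7.
Step 38. [r2c5∈{6}] nothing but 6 survives at r2c5 ⇒ r2c5=6.
Step 39. [r8c5∈{2}] r8c5's peers cover all but 2, so r8c5=2.
Step 40. [r5c6∈{9}] nothing but 9 survives at r5c6. So r5c6=9.
Step 41. [r3c6∈{5}] nothing but 5 survives at r3c6, so r3c6=5.
Step 42. [r5c9∈{1}] r5c9 is down to just 1 ⇒ r5c9=1.
Step 43. [r4c3∈{8}] only 8 remains possible at r4c3. So r4c3=8.
Step 44. [r6c8∈{2}] nothing but 2 survives at r6c8, so r6c8=2.
Step 45. [r7c8∈{1}] r7c8's peers cover all but 1 ⇒ r7c8=1.
Step 46. [r7c3∈{5}] only 5 remains possible at r7c3. So r7c3=5.
Step 47. [r4c1∈{2}] r4c1 is down to just 2. So r4c1=2.

Answer: 8 1 2 3 9 4 7 6 5 / 5 4 7 8 6 2 1 9 3 / 9 3 6 7 1 5 8 4 2 / 2 9 8 5 3 1 4 7 6 / 6 7 4 2 8 9 3 5 1 / 1 5 3 6 4 7 9 2 8 / 3 2 5 4 7 8 6 1 9 / 7 6 9 1 2 3 5 8 4 / 4 8 1 9 5 6 2 3 7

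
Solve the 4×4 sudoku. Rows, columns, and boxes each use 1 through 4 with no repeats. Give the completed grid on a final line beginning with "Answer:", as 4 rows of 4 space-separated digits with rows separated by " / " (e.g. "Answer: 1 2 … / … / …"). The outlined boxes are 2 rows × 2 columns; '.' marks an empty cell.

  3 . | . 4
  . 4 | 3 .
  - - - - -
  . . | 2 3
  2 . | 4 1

Step 1. [r2c1∈{1}] r2c1's peers cover all but 1, so r2c1=1.
Step 2. [r3c2∈{1}] r3c2 is down to just 1, so r3c2=1.
Step 3. [r4c2∈{3}] r4c2's peers cover all but 3, so r4c2=3.
Step 4. [r3c1∈{4}] r3c1 is down to just 4, so r3c1=4.
Step 5. [r1c3∈{1}] r1c3's peers cover all but 1. So r1c3=1.
Step 6. [r2c4∈{2}] r2c4's peers cover all but 2, so r2c4=2.
Step 7. [r1c2∈{2}] only 2 remains possible at r1c2, so r1c2=2.

Answer: 3 2 1 4 / 1 4 3 2 / 4 1 2 3 / 2 3 4 1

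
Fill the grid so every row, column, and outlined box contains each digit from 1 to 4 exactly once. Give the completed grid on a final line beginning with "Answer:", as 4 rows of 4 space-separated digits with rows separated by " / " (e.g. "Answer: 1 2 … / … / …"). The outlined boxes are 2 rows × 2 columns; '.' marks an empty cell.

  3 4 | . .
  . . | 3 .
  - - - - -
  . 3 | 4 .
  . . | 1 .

Step 1. [r4c2∈{2}] r4c2's peers cover all but 2. So r4c2=2.
Step 2. [r2c1∈{1,2}] 2 has one home in col 1: r2c1, so r2c1=2.
Step 3. [r1c4∈{1,2}] 1 has one home in row 1: r1c4. So r1c4=1.
Step 4. [r1c3∈{2}] r1c3 is down to just 2, so r1c3=2.
Step 5. [r4c1∈{4}] only 4 remains possible at r4c1 ⇒ r4c1=4.
Step 6. [r4c4∈{3}] only 3 remains possible at r4c4, so r4c4=3.
Step 7. [r3c1∈{1}] r3c1 is down to just 1 ⇒ r3c1=1.
Step 8. [r2c2∈{1}] r2c2's peers cover all but 1. So r2c2=1.
Step 9. [r2c4∈{4}] r2c4 has the single candidate 4. So r2c4=4.
Step 10. [r3c4∈{2}] r3c4 has the single candidate 2, so r3c4=2.

Answer: 3 4 2 1 / 2 1 3 4 / 1 3 4 2 / 4 2 1 3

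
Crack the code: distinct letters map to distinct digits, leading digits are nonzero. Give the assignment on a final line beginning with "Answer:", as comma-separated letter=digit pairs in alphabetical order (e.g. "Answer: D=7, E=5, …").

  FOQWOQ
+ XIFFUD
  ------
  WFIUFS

Step 1. [col 1: Q + D ≡ S (mod 10)] no forcing yet in column 1 (carry-in 0); S=9 is free and consistent — try it ⇒ S=9.
Step 2. [col 1: Q + D ≡ S (mod 10)] column 1 (Q + D ≡ S (mod 10), carry-in 0) doesn't pin D yet; pick D=3 and continue ⇒ D=3.
Step 3. [col 1: Q + D ≡ S (mod 10)] in column 1 we have Q+D≡S with carry-in 0; given D=3, S=9 and digits 3,9 already taken and all letters distinct, that pins Q to 6, so Q=6.
Step 4. [col 2: O + U ≡ F (mod 10)] column 2 (O + U ≡ F (mod 10), carry-in 0) doesn't pin U yet; pick U=5 and continue, so U=5.
Step 5. [col 2: O + U ≡ F (mod 10)] F=7 is one option consistent with column 2 (O + U ≡ F (mod 10), carry-in 0) — take it, so F=7.
Step 6. [col 2: O + U ≡ F (mod 10)] column 2: given U=5, F=7, carry-in 0, and digits 3,5,6,7,9 already taken and all letters distinct, O+U≡F (mod 10) forces O=2 ⇒ O=2.
Step 7. [col 3: W + F ≡ U (mod 10)] column 3 reads W+F+carry(0)=U with F=7, U=5; with digits 2,3,5,6,7,9 already taken and all letters distinct, the only value for W is 8. So W=8.
Step 8. [col 4: Q + F ≡ I (mod 10)] in column 4 we have Q+F≡I with carry-in 1; given Q=6, F=7 and digits 2,3,5,6,7,8,9 already taken and all letters distinct, that pins I to 4 ⇒ I=4.
Step 9. [col 6: F + X ≡ W (mod 10)] from column 6 (F=7, W=8, carry-in 0, digits 2,3,4,5,6,7,8,9 already taken and all letters distinct): X must equal 1. So X=1.

Answer: D=3, F=7, I=4, O=2, Q=6, S=9, U=5, W=8, X=1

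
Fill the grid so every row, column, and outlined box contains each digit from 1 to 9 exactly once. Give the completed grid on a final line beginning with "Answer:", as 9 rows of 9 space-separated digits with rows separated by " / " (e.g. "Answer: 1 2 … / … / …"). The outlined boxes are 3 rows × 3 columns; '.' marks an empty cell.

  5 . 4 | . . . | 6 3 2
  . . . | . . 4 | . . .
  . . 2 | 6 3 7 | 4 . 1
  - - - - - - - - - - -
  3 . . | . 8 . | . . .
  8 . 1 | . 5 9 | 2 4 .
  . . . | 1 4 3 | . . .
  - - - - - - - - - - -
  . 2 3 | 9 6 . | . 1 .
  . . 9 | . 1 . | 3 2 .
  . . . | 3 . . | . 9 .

Step 1. [r1c2∈{1,7,8,9}] row 1 places 7 nowhere but r1c2. So r1c2=7.
Step 2. [r5c2∈{6}] nothing but 6 survives at r5c2 ⇒ r5c2=6.
Step 3. [r9c5∈{2,7}] across col 5, 7 lands solely at r9c5 ⇒ r9c5=7.
Step 4. [r3c8∈{5,8}] in row 3, 5 fits only at r3c8 ⇒ r3c8=5.
Step 5. [r8c4∈{4,5,8}] 4 has one home in col 4: r8c4 ⇒ r8c4=4.
Step 6. [r3c2∈{8,9}] row 3 places 8 nowhere but r3c2. So r3c2=8.
Step 7. [r8c2∈{5}] r8c2 is down to just 5 ⇒ r8c2=5.
Step 8. [r6c2∈{9}] r6c2's peers cover all but 9. So r6c2=9.
Step 9. [r8c6∈{8}] r8c6 has the single candidate 8, so r8c6=8.
Step 10. [r4c6∈{2,6}] in col 6, 6 fits only at r4c6 ⇒ r4c6=6.
Step 11. [r4c8∈{7}] nothing but 7 survives at r4c8, so r4c8=7.
Step 12. [r2c8∈{8}] r2c8's peers cover all but 8 ⇒ r2c8=8.
Step 13. [r4c3∈{5}] r4c3 has the single candidate 5, so r4c3=5.
Step 14. [r9c3∈{6,8}] 8 has one home in col 3: r9c3. So r9c3=8.
Step 15. [r9c7∈{5}] r9c7's peers cover all but 5 ⇒ r9c7=5.
Step 16. [r4c9∈{9}] r4c9's peers cover all but 9, so r4c9=9.
Step 17. [r2c7∈{7,9}] in col 7, 9 fits only at r2c7. So r2c7=9.
Step 18. [r7c7∈{7,8}] in col 7, 7 fits only at r7c7 ⇒ r7c7=7.
Step 19. [r8c9∈{6}] r8c9 is down to just 6, so r8c9=6.
Step 20. [r9c1∈{1,4,6}] in row 9, 6 fits only at r9c1 ⇒ r9c1=6.
Step 21. [r7c9∈{4,8}] in row 7, 8 fits only at r7c9 ⇒ r7c9=8.
Step 22. [r9c2∈{1,4}] in row 9, 1 fits only at r9c2 ⇒ r9c2=1.
Step 23. [r8c1∈{7}] nothing but 7 survives at r8c1. So r8c1=7.
Step 24. [r2c4∈{2,5}] r2c4 is the only open cell in row 2 admitting 5. So r2c4=5.
Step 25. [r4c2∈{4}] r4c2 is down to just 4. So r4c2=4.
Step 26. [r4c4∈{2}] only 2 remains possible at r4c4, so r4c4=2.
Step 27. [r4c7∈{1}] only 1 remains possible at r4c7, so r4c7=1.
Step 28. [r6c9∈{5}] nothing but 5 survives at r6c9 ⇒ r6c9=5.
Step 29. [r1c6∈{1}] r1c6 is down to just 1, so r1c6=1.
Step 30. [r1c5∈{9}] only 9 remains possible at r1c5 ⇒ r1c5=9.
Step 31. [r2c5∈{2}] only 2 remains possible at r2c5. So r2c5=2.
Step 32. [r1c4∈{8}] only 8 remains possible at r1c4. So r1c4=8.
Step 33. [r2c9∈{7}] r2c9 has the single candidate 7 ⇒ r2c9=7.
Step 34. [r6c8∈{6}] r6c8 is down to just 6 ⇒ r6c8=6.
Step 35. [r6c7∈{8}] only 8 remains possible at r6c7 ⇒ r6c7=8.
Step 36. [r9c6∈{2}] r9c6 has the single candidate 2, so r9c6=2.
Step 37. [r3c1∈{9}] only 9 remains possible at r3c1. So r3c1=9.
Step 38. [r6c1∈{2}] r6c1 is down to just 2. So r6c1=2.
Step 39. [r2c2∈{3}] r2c2 has the single candidate 3. So r2c2=3.
Step 40. [r9c9∈{4}] r9c9 has the single candidate 4 ⇒ r9c9=4.
Step 41. [r7c6∈{5}] r7c6's peers cover all but 5, so r7c6=5.
Step 42. [r5c4∈{7}] only 7 remains possible at r5c4 ⇒ r5c4=7.
Step 43. [r7c1∈{4}] only 4 remains possible at r7c1, so r7c1=4.
Step 44. [r5c9∈{3}] r5c9 is down to just 3. So r5c9=3.
Step 45. [r6c3∈{7}] r6c3 is down to just 7. So r6c3=7.
Step 46. [r2c3∈{6}] r2c3's peers cover all but 6 ⇒ r2c3=6.
Step 47. [r2c1∈{1}] nothing but 1 survives at r2c1, so r2c1=1.

Answer: 5 7 4 8 9 1 6 3 2 / 1 3 6 5 2 4 9 8 7 / 9 8 2 6 3 7 4 5 1 / 3 4 5 2 8 6 1 7 9 / 8 6 1 7 5 9 2 4 3 / 2 9 7 1 4 3 8 6 5 / 4 2 3 9 6 5 7 1 8 / 7 5 9 4 1 8 3 2 6 / 6 1 8 3 7 2 5 9 4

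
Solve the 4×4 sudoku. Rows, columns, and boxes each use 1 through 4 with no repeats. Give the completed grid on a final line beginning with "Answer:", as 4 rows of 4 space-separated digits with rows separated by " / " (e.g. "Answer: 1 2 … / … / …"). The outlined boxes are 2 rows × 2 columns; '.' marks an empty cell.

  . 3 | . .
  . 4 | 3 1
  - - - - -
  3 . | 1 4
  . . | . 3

Step 1. [r4c3∈{2}] r4c3 has the single candidate 2 ⇒ r4c3=2.
Step 2. [r1c1∈{1,2}] across row 1, 1 lands solely at r1c1 ⇒ r1c1=1.
Step 3. [r1c3∈{4}] nothing but 4 survives at r1c3, so r1c3=4.
Step 4. [r3c2∈{2}] r3c2 has the single candidate 2 ⇒ r3c2=2.
Step 5. [r4c2∈{1}] nothing but 1 survives at r4c2 ⇒ r4c2=1.
Step 6. [r4c1∈{4}] only 4 remains possible at r4c1 ⇒ r4c1=4.
Step 7. [r2c1∈{2}] r2c1 is down to just 2 ⇒ r2c1=2.
Step 8. [r1c4∈{2}] r1c4's peers cover all but 2 ⇒ r1c4=2.

Answer: 1 3 4 2 / 2 4 3 1 / 3 2 1 4 / 4 1 2 3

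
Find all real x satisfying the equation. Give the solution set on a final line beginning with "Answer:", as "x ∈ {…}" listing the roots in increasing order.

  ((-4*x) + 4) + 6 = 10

Step 1. [((-4*x) + 4) + 6 = 10] subtract 6: x sits inside (… + 6) ⇒ sub: (-4*x) + 4 = 4.
Step 2. [(-4*x) + 4 = 4] 4 comes off first (subtract 4), so sub: -4*x = 0.
Step 3. [-4*x = 0] -4 out front; divide by -4. So div: x = 0.

Answer: x ∈ {0}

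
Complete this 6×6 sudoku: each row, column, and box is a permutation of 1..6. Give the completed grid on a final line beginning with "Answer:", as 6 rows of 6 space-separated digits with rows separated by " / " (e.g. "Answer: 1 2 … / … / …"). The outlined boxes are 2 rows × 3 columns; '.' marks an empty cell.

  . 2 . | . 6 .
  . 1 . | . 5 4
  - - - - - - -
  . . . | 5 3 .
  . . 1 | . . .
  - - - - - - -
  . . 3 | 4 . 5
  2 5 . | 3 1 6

Step 1. [r4c1∈{3,4,5,6}] across row 4, 5 lands solely at r4c1 ⇒ r4c1=5.
Step 2. [r4c6∈{2}] nothing but 2 survives at r4c6. So r4c6=2.
Step 3. [r5c2∈{6}] r5c2 is down to just 6 ⇒ r5c2=6.
Step 4. [r3c2∈{4}] nothing but 4 survives at r3c2. So r3c2=4.
Step 5. [r3c1∈{6}] r3c1 is down to just 6, so r3c1=6.
Step 6. [r1c1∈{3,4}] in col 1, 4 fits only at r1c1. So r1c1=4.
Step 7. [r1c4∈{1}] r1c4 is down to just 1. So r1c4=1.
Step 8. [r5c5∈{2}] only 2 remains possible at r5c5, so r5c5=2.
Step 9. [r4c4∈{6}] r4c4's peers cover all but 6, so r4c4=6.
Step 10. [r1c6∈{3}] nothing but 3 survives at r1c6 ⇒ r1c6=3.
Step 11. [r6c3∈{4}] only 4 remains possible at r6c3 ⇒ r6c3=4.
Step 12. [r1c3∈{5}] nothing but 5 survives at r1c3 ⇒ r1c3=5.
Step 13. [r4c2∈{3}] r4c2 has the single candidate 3, so r4c2=3.
Step 14. [r5c1∈{1}] r5c1 is down to just 1 ⇒ r5c1=1.
Step 15. [r2c1∈{3}] r2c1's peers cover all but 3. So r2c1=3.
Step 16. [r3c6∈{1}] nothing but 1 survives at r3c6, so r3c6=1.
Step 17. [r3c3∈{2}] r3c3 has the single candidate 2 ⇒ r3c3=2.
Step 18. [r2c4∈{2}] r2c4's peers cover all but 2 ⇒ r2c4=2.
Step 19. [r2c3∈{6}] only 6 remains possible at r2c3. So r2c3=6.
Step 20. [r4c5∈{4}] nothing but 4 survives at r4c5 ⇒ r4c5=4.

Answer: 4 2 5 1 6 3 / 3 1 6 2 5 4 / 6 4 2 5 3 1 / 5 3 1 6 4 2 / 1 6 3 4 2 5 / 2 5 4 3 1 6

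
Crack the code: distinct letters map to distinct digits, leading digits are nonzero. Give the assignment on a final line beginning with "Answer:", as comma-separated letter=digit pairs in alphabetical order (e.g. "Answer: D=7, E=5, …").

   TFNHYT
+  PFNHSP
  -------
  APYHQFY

Step 1. [col 1: T + P ≡ Y (mod 10)] no forcing yet in column 1 (carry-in 0); Y=3 is free and consistent — try it. So Y=3.
Step 2. [A] the sum has 7 digits but both addends have 6; that extra leading digit A is the final carry, namely 1, so A=1.
Step 3. [col 1: T + P ≡ Y (mod 10)] P=4 is one option consistent with column 1 (T + P ≡ Y (mod 10), carry-in 0) — take it, so P=4.
Step 4. [col 1: T + P ≡ Y (mod 10)] in column 1 we have T+P≡Y with carry-in 0; given P=4, Y=3 and digits 1,3,4 already taken and all letters distinct, that pins T to 9 ⇒ T=9.
Step 5. [col 2: Y + S ≡ F (mod 10)] column 2 (Y + S ≡ F (mod 10), carry-in 1) doesn't pin S yet; pick S=2 and continue, so S=2.
Step 6. [col 2: Y + S ≡ F (mod 10)] in column 2 we have Y+S≡F with carry-in 1; given Y=3, S=2 and digits 1,2,3,4,9 already taken and all letters distinct, that pins F to 6 ⇒ F=6.
Step 7. [col 3: H + H ≡ Q (mod 10)] in column 3 we have H+H≡Q with carry-in 0; given nothing yet and digits 1,2,3,4,6,9 already taken and all letters distinct, that pins Q to 0 ⇒ Q=0.
Step 8. [col 3: H + H ≡ Q (mod 10)] in column 3 we have H+H≡Q with carry-in 0; given Q=0 and digits 0,1,2,3,4,6,9 already taken and all letters distinct, that pins H to 5. So H=5.
Step 9. [col 4: N + N ≡ H (mod 10)] in column 4 we have N+N≡H with carry-in 1; given H=5 and digits 0,1,2,3,4,5,6,9 already taken and all letters distinct, that pins N to 7 ⇒ N=7.

Answer: A=1, F=6, H=5, N=7, P=4, Q=0, S=2, T=9, Y=3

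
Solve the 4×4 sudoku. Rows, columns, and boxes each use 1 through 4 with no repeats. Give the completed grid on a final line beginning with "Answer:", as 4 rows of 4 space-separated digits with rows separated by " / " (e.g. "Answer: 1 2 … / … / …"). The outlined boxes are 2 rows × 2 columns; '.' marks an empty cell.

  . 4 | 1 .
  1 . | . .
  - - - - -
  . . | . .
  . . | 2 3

Step 1. [r3c3∈{4}] r3c3 is down to just 4 ⇒ r3c3=4.
Step 2. [r1c1∈{2,3}] row 1 places 3 nowhere but r1c1 ⇒ r1c1=3.
Step 3. [r2c2∈{2}] nothing but 2 survives at r2c2, so r2c2=2.
Step 4. [r4c2∈{1}] r4c2 has the single candidate 1, so r4c2=1.
Step 5. [r4c1∈{4}] only 4 remains possible at r4c1 ⇒ r4c1=4.
Step 6. [r2c3∈{3}] only 3 remains possible at r2c3, so r2c3=3.
Step 7. [r3c1∈{2}] only 2 remains possible at r3c1. So r3c1=2.
Step 8. [r3c4∈{1}] nothing but 1 survives at r3c4 ⇒ r3c4=1.
Step 9. [r3c2∈{3}] nothing but 3 survives at r3c2. So r3c2=3.
Step 10. [r2c4∈{4}] only 4 remains possible at r2c4. So r2c4=4.
Step 11. [r1c4∈{2}] r1c4's peers cover all but 2 ⇒ r1c4=2.

Answer: 3 4 1 2 / 1 2 3 4 / 2 3 4 1 / 4 1 2 3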